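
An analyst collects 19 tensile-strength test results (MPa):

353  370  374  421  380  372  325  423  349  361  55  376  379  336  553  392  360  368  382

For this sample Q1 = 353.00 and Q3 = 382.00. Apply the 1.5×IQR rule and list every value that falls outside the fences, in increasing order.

55, 553

IQR = Q3 − Q1 = 382.00 − 353.00 = 29.00.
Lower fence = Q1 − 1.5·IQR = 353.00 − 43.50 = 309.50.
Upper fence = Q3 + 1.5·IQR = 382.00 + 43.50 = 425.50.
55 < 309.50 → outlier.
553 > 425.50 → outlier.
All remaining values lie within [309.50, 425.50].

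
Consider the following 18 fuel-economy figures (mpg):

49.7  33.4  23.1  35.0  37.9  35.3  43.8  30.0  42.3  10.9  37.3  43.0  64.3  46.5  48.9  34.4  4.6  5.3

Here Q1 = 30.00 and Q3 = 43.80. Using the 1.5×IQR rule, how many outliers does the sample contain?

IQR = 13.80; fences at 30.00 − 20.70 = 9.30 and 43.80 + 20.70 = 64.50.
Outside the cutoffs: 4.6, 5.3.

2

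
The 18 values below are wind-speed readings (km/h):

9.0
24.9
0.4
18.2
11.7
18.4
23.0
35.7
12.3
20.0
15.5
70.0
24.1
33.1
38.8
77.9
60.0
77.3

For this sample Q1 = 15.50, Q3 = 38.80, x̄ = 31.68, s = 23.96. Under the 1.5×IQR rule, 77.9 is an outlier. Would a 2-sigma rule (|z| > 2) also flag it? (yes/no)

no

z = (77.9 − 31.68) / 23.96 = 1.93.
|z| = 1.93 ≤ 2.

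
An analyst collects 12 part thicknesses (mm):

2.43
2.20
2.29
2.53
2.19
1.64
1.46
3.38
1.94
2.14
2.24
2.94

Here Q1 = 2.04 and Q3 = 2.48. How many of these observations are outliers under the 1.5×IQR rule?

1

IQR = 0.44; fences at 2.04 − 0.66 = 1.38 and 2.48 + 0.66 = 3.14.
Outside the cutoffs: 3.38.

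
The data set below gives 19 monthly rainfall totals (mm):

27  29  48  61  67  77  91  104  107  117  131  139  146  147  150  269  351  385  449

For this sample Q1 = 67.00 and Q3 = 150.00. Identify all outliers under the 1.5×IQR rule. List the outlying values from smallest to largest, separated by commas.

IQR = Q3 − Q1 = 150.00 − 67.00 = 83.00.
Lower fence = Q1 − 1.5·IQR = 67.00 − 124.50 = -57.50.
Upper fence = Q3 + 1.5·IQR = 150.00 + 124.50 = 274.50.
351 > 274.50 → outlier.
385 > 274.50 → outlier.
449 > 274.50 → outlier.
All remaining values lie within [-57.50, 274.50].

351, 385, 449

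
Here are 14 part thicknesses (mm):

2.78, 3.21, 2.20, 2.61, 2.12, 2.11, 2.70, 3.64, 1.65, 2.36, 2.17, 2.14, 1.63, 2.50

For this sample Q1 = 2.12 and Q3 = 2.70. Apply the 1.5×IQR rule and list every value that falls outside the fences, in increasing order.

IQR = Q3 − Q1 = 2.70 − 2.12 = 0.58.
Lower fence = Q1 − 1.5·IQR = 2.12 − 0.87 = 1.25.
Upper fence = Q3 + 1.5·IQR = 2.70 + 0.87 = 3.57.
3.64 > 3.57 → outlier.
All remaining values lie within [1.25, 3.57].

3.64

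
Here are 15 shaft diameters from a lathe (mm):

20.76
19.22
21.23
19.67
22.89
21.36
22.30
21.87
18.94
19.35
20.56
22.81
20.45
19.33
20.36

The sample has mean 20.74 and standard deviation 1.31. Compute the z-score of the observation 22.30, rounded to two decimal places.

1.19

z = (22.30 − 20.74) / 1.31 = 1.19.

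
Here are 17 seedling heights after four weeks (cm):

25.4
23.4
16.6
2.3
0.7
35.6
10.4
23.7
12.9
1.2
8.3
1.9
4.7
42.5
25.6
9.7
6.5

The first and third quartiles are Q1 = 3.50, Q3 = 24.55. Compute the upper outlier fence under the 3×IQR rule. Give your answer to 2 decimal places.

IQR = Q3 − Q1 = 24.55 − 3.50 = 21.05.
Lower fence = Q1 − 3·IQR = 3.50 − 63.15 = -59.65.
Upper fence = Q3 + 3·IQR = 24.55 + 63.15 = 87.70.

87.70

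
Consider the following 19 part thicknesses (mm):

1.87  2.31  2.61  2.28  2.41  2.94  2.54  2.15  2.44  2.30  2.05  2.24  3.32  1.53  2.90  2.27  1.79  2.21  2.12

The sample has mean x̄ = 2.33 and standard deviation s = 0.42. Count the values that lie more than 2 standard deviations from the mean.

1

Cutoffs: x̄ ± 2s = [1.49, 3.17].
Outside the cutoffs: 3.32.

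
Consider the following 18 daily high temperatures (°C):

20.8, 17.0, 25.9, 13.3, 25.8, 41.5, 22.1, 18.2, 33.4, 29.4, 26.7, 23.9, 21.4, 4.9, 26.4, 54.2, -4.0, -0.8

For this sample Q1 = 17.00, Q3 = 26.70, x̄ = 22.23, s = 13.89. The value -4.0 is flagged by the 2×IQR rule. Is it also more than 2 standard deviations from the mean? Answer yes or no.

no

z = (-4.0 − 22.23) / 13.89 = -1.89.
|z| = 1.89 ≤ 2.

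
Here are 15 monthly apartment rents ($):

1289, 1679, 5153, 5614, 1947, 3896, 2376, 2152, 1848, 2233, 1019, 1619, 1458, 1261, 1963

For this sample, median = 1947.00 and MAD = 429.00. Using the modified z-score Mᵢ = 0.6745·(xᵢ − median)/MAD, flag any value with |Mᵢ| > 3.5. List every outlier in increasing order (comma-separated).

|Mᵢ| > 3.5 ⇔ |xᵢ − 1947.00| > 3.5·429.00/0.6745 = 2226.09.
So outliers lie outside [-279.09, 4173.09].
5153: M = 5.04 → outlier.
5614: M = 5.77 → outlier.

5153, 5614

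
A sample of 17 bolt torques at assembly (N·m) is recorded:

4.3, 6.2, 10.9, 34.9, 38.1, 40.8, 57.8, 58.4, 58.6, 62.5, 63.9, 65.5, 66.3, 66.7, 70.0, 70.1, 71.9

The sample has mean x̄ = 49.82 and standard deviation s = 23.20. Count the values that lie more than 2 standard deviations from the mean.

Cutoffs: x̄ ± 2s = [3.42, 96.22].
Every value lies within the cutoffs.

0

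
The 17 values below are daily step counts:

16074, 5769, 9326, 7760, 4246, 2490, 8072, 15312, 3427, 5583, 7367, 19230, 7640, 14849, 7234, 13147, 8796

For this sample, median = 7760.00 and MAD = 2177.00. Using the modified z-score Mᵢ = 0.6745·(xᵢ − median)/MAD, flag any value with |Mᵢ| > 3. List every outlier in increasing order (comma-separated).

19230

|Mᵢ| > 3 ⇔ |xᵢ − 7760.00| > 3·2177.00/0.6745 = 9682.73.
So outliers lie outside [-1922.73, 17442.73].
19230: M = 3.55 → outlier.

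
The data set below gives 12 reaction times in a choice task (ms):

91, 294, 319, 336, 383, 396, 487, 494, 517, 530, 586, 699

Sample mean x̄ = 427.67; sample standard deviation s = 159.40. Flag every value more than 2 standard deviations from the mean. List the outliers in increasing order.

Cutoffs at x̄ ± 2s: 427.67 ± 2·159.40 = [108.87, 746.47].
91: z = -2.11, |z| > 2 → outlier.
Every other value lies within [108.87, 746.47].

91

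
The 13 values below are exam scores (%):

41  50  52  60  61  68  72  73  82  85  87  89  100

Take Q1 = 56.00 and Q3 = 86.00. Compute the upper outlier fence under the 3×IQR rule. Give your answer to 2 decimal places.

176.00

IQR = Q3 − Q1 = 86.00 − 56.00 = 30.00.
Lower fence = Q1 − 3·IQR = 56.00 − 90.00 = -34.00.
Upper fence = Q3 + 3·IQR = 86.00 + 90.00 = 176.00.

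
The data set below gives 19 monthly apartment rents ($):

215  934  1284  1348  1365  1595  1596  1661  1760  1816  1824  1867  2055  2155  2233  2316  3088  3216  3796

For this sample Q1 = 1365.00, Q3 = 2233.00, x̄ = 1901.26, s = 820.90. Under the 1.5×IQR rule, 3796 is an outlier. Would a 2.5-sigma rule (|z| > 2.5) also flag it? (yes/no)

z = (3796 − 1901.26) / 820.90 = 2.31.
|z| = 2.31 ≤ 2.5.

no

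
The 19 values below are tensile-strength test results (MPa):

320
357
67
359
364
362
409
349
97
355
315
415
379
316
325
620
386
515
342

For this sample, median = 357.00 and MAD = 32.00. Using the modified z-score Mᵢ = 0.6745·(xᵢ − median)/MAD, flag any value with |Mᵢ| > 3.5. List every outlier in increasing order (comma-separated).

67, 97, 620

|Mᵢ| > 3.5 ⇔ |xᵢ − 357.00| > 3.5·32.00/0.6745 = 166.05.
So outliers lie outside [190.95, 523.05].
67: M = -6.11 → outlier.
97: M = -5.48 → outlier.
620: M = 5.54 → outlier.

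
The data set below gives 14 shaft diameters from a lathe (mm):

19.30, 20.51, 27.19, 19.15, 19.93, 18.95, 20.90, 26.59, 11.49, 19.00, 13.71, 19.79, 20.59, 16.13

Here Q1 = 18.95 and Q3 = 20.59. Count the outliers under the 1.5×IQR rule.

5

IQR = 1.64; fences at 18.95 − 2.46 = 16.49 and 20.59 + 2.46 = 23.05.
Outside the cutoffs: 11.49, 13.71, 16.13, 26.59, 27.19.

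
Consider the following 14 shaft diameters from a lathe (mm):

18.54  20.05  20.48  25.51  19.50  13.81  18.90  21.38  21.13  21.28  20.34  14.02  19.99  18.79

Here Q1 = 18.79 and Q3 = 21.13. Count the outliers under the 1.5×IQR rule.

IQR = 2.34; fences at 18.79 − 3.51 = 15.28 and 21.13 + 3.51 = 24.64.
Outside the cutoffs: 13.81, 14.02, 25.51.

3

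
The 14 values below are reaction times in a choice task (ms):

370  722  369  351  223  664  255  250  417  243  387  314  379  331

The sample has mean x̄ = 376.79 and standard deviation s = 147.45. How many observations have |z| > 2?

1

Cutoffs: x̄ ± 2s = [81.89, 671.69].
Outside the cutoffs: 722.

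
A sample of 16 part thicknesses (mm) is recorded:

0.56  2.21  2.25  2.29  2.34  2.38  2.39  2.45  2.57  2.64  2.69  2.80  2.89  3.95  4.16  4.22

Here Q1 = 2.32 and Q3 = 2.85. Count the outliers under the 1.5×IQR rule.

IQR = 0.53; fences at 2.32 − 0.795 = 1.525 and 2.85 + 0.795 = 3.645.
Outside the cutoffs: 0.56, 3.95, 4.16, 4.22.

4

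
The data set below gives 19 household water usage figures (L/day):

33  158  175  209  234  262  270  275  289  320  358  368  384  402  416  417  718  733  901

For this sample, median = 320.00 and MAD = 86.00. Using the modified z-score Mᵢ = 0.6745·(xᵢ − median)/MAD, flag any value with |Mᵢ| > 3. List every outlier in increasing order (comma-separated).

718, 733, 901

|Mᵢ| > 3 ⇔ |xᵢ − 320.00| > 3·86.00/0.6745 = 382.51.
So outliers lie outside [-62.51, 702.51].
718: M = 3.12 → outlier.
733: M = 3.24 → outlier.
901: M = 4.56 → outlier.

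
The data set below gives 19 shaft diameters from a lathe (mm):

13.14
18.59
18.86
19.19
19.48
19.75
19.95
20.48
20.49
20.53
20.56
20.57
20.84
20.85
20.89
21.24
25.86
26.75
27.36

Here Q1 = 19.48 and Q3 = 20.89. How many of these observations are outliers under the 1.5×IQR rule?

4

IQR = 1.41; fences at 19.48 − 2.115 = 17.365 and 20.89 + 2.115 = 23.005.
Outside the cutoffs: 13.14, 25.86, 26.75, 27.36.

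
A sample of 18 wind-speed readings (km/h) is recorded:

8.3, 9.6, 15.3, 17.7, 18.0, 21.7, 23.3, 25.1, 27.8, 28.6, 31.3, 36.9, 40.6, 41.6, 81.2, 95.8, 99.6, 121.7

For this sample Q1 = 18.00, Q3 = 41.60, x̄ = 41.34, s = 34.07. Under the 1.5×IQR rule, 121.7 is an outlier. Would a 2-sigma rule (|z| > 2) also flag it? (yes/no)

z = (121.7 − 41.34) / 34.07 = 2.36.
|z| = 2.36 > 2.

yes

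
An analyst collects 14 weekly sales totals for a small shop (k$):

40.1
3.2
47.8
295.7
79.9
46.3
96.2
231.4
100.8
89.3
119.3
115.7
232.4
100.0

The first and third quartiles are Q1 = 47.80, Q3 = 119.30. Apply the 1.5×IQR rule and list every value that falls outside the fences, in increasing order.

IQR = Q3 − Q1 = 119.30 − 47.80 = 71.50.
Lower fence = Q1 − 1.5·IQR = 47.80 − 107.25 = -59.45.
Upper fence = Q3 + 1.5·IQR = 119.30 + 107.25 = 226.55.
231.4 > 226.55 → outlier.
232.4 > 226.55 → outlier.
295.7 > 226.55 → outlier.
All remaining values lie within [-59.45, 226.55].

231.4, 232.4, 295.7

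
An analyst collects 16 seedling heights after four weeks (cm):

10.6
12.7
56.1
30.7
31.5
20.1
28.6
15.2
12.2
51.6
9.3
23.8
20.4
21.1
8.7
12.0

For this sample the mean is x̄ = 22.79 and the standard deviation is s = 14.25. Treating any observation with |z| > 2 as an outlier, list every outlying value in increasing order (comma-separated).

51.6, 56.1

Cutoffs at x̄ ± 2s: 22.79 ± 2·14.25 = [-5.71, 51.29].
51.6: z = 2.02, |z| > 2 → outlier.
56.1: z = 2.34, |z| > 2 → outlier.
Every other value lies within [-5.71, 51.29].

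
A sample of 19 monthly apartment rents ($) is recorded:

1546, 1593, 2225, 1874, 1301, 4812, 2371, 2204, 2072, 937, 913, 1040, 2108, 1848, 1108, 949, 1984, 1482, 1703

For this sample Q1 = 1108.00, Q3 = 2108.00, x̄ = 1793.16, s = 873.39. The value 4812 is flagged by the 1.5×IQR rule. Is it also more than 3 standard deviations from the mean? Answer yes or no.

yes

z = (4812 − 1793.16) / 873.39 = 3.46.
|z| = 3.46 > 3.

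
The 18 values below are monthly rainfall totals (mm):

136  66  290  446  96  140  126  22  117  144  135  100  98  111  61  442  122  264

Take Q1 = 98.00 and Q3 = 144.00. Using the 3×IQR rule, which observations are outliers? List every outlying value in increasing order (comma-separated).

IQR = Q3 − Q1 = 144.00 − 98.00 = 46.00.
Lower fence = Q1 − 3·IQR = 98.00 − 138.00 = -40.00.
Upper fence = Q3 + 3·IQR = 144.00 + 138.00 = 282.00.
290 > 282.00 → outlier.
442 > 282.00 → outlier.
446 > 282.00 → outlier.
All remaining values lie within [-40.00, 282.00].

290, 442, 446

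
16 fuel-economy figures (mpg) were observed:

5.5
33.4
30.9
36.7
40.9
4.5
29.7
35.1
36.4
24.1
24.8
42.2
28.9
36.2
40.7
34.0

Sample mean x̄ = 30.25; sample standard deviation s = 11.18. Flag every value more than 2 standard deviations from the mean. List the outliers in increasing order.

Cutoffs at x̄ ± 2s: 30.25 ± 2·11.18 = [7.89, 52.61].
4.5: z = -2.30, |z| > 2 → outlier.
5.5: z = -2.21, |z| > 2 → outlier.
Every other value lies within [7.89, 52.61].

4.5, 5.5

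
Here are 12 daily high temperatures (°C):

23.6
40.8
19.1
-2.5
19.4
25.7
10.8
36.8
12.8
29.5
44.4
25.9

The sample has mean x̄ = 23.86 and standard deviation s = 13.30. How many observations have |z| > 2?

0

Cutoffs: x̄ ± 2s = [-2.74, 50.46].
Every value lies within the cutoffs.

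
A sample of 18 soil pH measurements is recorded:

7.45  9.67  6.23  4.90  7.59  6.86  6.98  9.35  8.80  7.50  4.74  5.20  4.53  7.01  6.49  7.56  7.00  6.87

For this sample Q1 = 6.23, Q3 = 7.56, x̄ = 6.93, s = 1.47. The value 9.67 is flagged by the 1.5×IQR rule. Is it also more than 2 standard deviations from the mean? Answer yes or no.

z = (9.67 − 6.93) / 1.47 = 1.86.
|z| = 1.86 ≤ 2.

no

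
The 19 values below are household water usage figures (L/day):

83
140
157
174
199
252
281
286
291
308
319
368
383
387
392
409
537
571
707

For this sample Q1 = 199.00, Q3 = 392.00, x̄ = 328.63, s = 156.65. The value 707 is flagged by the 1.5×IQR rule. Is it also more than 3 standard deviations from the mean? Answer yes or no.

no

z = (707 − 328.63) / 156.65 = 2.42.
|z| = 2.42 ≤ 3.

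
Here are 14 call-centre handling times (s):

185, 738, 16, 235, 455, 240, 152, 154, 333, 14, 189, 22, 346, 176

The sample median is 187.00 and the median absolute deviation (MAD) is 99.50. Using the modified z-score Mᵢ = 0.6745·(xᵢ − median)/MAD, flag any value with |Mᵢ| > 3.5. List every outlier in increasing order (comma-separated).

|Mᵢ| > 3.5 ⇔ |xᵢ − 187.00| > 3.5·99.50/0.6745 = 516.31.
So outliers lie outside [-329.31, 703.31].
738: M = 3.74 → outlier.

738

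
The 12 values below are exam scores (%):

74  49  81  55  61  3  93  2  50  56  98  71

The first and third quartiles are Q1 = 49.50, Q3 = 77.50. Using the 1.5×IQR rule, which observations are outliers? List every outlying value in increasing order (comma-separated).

IQR = Q3 − Q1 = 77.50 − 49.50 = 28.00.
Lower fence = Q1 − 1.5·IQR = 49.50 − 42.00 = 7.50.
Upper fence = Q3 + 1.5·IQR = 77.50 + 42.00 = 119.50.
2 < 7.50 → outlier.
3 < 7.50 → outlier.
All remaining values lie within [7.50, 119.50].

2, 3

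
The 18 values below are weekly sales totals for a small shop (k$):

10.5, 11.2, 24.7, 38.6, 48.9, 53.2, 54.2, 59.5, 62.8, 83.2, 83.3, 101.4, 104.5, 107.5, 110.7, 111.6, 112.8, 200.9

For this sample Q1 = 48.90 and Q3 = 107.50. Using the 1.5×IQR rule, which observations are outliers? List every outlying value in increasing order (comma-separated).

200.9

IQR = Q3 − Q1 = 107.50 − 48.90 = 58.60.
Lower fence = Q1 − 1.5·IQR = 48.90 − 87.90 = -39.00.
Upper fence = Q3 + 1.5·IQR = 107.50 + 87.90 = 195.40.
200.9 > 195.40 → outlier.
All remaining values lie within [-39.00, 195.40].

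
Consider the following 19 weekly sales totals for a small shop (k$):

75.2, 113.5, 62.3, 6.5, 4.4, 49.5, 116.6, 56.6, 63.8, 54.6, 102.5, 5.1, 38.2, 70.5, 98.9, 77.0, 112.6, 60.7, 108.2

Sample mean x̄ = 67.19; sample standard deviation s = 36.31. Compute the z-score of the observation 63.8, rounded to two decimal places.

z = (63.8 − 67.19) / 36.31 = -0.09.

-0.09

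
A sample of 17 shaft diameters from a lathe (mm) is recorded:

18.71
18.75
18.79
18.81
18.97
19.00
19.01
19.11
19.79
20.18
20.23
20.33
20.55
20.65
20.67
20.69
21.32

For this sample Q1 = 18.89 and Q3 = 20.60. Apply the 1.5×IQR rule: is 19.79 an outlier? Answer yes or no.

no

IQR = Q3 − Q1 = 20.60 − 18.89 = 1.71.
Lower fence = Q1 − 1.5·IQR = 18.89 − 2.565 = 16.325.
Upper fence = Q3 + 1.5·IQR = 20.60 + 2.565 = 23.165.
19.79 lies within [16.325, 23.165].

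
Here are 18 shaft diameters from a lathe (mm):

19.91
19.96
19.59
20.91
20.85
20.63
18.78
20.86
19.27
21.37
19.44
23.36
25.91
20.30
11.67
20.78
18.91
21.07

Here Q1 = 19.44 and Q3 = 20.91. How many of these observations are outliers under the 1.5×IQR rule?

3

IQR = 1.47; fences at 19.44 − 2.205 = 17.235 and 20.91 + 2.205 = 23.115.
Outside the cutoffs: 11.67, 23.36, 25.91.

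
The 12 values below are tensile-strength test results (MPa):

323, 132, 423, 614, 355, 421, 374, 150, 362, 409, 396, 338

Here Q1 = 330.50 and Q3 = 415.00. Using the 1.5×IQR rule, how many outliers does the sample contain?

3

IQR = 84.50; fences at 330.50 − 126.75 = 203.75 and 415.00 + 126.75 = 541.75.
Outside the cutoffs: 132, 150, 614.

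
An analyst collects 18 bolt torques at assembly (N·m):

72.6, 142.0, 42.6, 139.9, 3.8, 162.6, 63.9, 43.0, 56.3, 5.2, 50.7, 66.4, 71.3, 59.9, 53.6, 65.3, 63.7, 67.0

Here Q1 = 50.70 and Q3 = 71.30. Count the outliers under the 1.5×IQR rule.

IQR = 20.60; fences at 50.70 − 30.90 = 19.80 and 71.30 + 30.90 = 102.20.
Outside the cutoffs: 3.8, 5.2, 139.9, 142.0, 162.6.

5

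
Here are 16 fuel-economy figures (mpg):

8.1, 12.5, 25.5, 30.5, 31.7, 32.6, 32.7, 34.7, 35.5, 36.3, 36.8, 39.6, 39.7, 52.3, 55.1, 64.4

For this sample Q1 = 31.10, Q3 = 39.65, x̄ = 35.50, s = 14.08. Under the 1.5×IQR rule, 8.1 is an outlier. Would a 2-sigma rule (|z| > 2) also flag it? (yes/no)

no

z = (8.1 − 35.50) / 14.08 = -1.95.
|z| = 1.95 ≤ 2.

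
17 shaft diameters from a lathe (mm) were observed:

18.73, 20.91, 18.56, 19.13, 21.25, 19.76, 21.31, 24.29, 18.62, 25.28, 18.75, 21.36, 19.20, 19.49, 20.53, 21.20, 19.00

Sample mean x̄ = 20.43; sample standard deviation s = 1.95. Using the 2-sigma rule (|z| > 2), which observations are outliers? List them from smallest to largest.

25.28

Cutoffs at x̄ ± 2s: 20.43 ± 2·1.95 = [16.53, 24.33].
25.28: z = 2.49, |z| > 2 → outlier.
Every other value lies within [16.53, 24.33].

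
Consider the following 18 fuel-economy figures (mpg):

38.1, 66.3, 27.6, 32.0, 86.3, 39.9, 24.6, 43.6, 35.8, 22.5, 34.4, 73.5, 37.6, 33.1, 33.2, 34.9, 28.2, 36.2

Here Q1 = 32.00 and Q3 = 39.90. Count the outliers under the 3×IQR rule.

IQR = 7.90; fences at 32.00 − 23.70 = 8.30 and 39.90 + 23.70 = 63.60.
Outside the cutoffs: 66.3, 73.5, 86.3.

3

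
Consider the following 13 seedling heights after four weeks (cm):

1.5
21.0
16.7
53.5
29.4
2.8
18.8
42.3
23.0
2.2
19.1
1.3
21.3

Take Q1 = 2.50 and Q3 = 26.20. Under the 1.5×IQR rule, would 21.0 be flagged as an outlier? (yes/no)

IQR = Q3 − Q1 = 26.20 − 2.50 = 23.70.
Lower fence = Q1 − 1.5·IQR = 2.50 − 35.55 = -33.05.
Upper fence = Q3 + 1.5·IQR = 26.20 + 35.55 = 61.75.
21.0 lies within [-33.05, 61.75].

no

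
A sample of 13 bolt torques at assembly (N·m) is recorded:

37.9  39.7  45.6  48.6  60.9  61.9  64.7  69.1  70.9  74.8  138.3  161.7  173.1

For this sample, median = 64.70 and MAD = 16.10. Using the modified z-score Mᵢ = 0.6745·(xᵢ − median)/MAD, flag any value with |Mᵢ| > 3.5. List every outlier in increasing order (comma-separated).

|Mᵢ| > 3.5 ⇔ |xᵢ − 64.70| > 3.5·16.10/0.6745 = 83.54.
So outliers lie outside [-18.84, 148.24].
161.7: M = 4.06 → outlier.
173.1: M = 4.54 → outlier.

161.7, 173.1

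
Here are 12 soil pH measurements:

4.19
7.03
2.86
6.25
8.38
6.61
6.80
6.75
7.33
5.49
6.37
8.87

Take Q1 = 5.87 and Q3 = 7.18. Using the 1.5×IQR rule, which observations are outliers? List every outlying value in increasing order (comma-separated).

IQR = Q3 − Q1 = 7.18 − 5.87 = 1.31.
Lower fence = Q1 − 1.5·IQR = 5.87 − 1.965 = 3.905.
Upper fence = Q3 + 1.5·IQR = 7.18 + 1.965 = 9.145.
2.86 < 3.905 → outlier.
All remaining values lie within [3.905, 9.145].

2.86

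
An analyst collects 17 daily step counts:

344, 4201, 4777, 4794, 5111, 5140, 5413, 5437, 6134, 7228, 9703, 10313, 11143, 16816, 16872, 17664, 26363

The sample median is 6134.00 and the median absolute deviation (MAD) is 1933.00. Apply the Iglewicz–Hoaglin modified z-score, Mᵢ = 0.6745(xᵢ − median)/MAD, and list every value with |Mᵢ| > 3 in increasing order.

16816, 16872, 17664, 26363

|Mᵢ| > 3 ⇔ |xᵢ − 6134.00| > 3·1933.00/0.6745 = 8597.48.
So outliers lie outside [-2463.48, 14731.48].
16816: M = 3.73 → outlier.
16872: M = 3.75 → outlier.
17664: M = 4.02 → outlier.
26363: M = 7.06 → outlier.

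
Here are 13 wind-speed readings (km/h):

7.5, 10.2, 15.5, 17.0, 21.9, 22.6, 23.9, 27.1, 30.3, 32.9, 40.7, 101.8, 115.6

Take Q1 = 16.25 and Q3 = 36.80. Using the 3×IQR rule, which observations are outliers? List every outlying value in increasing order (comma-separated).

IQR = Q3 − Q1 = 36.80 − 16.25 = 20.55.
Lower fence = Q1 − 3·IQR = 16.25 − 61.65 = -45.40.
Upper fence = Q3 + 3·IQR = 36.80 + 61.65 = 98.45.
101.8 > 98.45 → outlier.
115.6 > 98.45 → outlier.
All remaining values lie within [-45.40, 98.45].

101.8, 115.6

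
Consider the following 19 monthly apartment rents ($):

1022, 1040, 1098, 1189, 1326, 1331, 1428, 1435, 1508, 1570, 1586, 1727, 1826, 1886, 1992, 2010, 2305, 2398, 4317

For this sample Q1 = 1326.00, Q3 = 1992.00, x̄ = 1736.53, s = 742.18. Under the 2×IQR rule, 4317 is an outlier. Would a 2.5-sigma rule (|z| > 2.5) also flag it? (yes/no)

z = (4317 − 1736.53) / 742.18 = 3.48.
|z| = 3.48 > 2.5.

yes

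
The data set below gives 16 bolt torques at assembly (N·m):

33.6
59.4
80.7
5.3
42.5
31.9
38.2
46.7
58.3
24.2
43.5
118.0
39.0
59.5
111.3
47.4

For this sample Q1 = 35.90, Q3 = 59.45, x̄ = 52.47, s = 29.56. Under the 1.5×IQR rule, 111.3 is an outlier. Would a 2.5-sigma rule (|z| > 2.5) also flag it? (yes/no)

z = (111.3 − 52.47) / 29.56 = 1.99.
|z| = 1.99 ≤ 2.5.

no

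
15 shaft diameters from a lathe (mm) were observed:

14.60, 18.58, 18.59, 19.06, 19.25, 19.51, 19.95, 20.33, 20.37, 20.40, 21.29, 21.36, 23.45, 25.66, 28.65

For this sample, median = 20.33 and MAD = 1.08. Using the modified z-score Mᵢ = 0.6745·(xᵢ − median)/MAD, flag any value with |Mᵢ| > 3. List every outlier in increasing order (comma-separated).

14.60, 25.66, 28.65

|Mᵢ| > 3 ⇔ |xᵢ − 20.33| > 3·1.08/0.6745 = 4.80.
So outliers lie outside [15.53, 25.13].
14.60: M = -3.58 → outlier.
25.66: M = 3.33 → outlier.
28.65: M = 5.20 → outlier.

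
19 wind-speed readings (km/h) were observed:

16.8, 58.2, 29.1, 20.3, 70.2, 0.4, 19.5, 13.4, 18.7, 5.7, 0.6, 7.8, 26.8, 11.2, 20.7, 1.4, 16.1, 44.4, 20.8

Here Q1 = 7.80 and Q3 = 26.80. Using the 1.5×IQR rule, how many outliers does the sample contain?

2

IQR = 19.00; fences at 7.80 − 28.50 = -20.70 and 26.80 + 28.50 = 55.30.
Outside the cutoffs: 58.2, 70.2.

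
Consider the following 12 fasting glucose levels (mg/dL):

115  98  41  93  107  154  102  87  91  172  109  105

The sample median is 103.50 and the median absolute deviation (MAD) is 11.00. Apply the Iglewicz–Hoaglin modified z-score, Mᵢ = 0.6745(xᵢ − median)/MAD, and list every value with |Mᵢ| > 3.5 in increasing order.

|Mᵢ| > 3.5 ⇔ |xᵢ − 103.50| > 3.5·11.00/0.6745 = 57.08.
So outliers lie outside [46.42, 160.58].
41: M = -3.83 → outlier.
172: M = 4.20 → outlier.

41, 172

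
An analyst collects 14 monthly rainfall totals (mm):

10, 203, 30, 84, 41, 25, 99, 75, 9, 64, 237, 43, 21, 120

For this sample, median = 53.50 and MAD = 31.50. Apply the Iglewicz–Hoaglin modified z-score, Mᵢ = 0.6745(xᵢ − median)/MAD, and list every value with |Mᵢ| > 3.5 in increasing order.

237

|Mᵢ| > 3.5 ⇔ |xᵢ − 53.50| > 3.5·31.50/0.6745 = 163.45.
So outliers lie outside [-109.95, 216.95].
237: M = 3.93 → outlier.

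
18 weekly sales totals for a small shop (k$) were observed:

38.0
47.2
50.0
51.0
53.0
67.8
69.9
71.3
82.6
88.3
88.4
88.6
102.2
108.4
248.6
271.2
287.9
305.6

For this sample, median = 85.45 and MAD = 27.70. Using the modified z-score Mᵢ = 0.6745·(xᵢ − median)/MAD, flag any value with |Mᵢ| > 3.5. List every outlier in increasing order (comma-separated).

248.6, 271.2, 287.9, 305.6

|Mᵢ| > 3.5 ⇔ |xᵢ − 85.45| > 3.5·27.70/0.6745 = 143.74.
So outliers lie outside [-58.29, 229.19].
248.6: M = 3.97 → outlier.
271.2: M = 4.52 → outlier.
287.9: M = 4.93 → outlier.
305.6: M = 5.36 → outlier.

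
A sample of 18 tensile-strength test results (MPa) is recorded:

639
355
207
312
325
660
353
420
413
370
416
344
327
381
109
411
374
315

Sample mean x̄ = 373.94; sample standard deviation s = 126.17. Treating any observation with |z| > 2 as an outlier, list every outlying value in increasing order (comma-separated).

Cutoffs at x̄ ± 2s: 373.94 ± 2·126.17 = [121.60, 626.28].
109: z = -2.10, |z| > 2 → outlier.
639: z = 2.10, |z| > 2 → outlier.
660: z = 2.27, |z| > 2 → outlier.
Every other value lies within [121.60, 626.28].

109, 639, 660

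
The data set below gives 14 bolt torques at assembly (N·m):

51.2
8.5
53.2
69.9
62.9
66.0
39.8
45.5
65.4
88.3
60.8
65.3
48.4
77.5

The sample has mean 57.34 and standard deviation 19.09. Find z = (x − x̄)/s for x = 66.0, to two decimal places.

0.45

z = (66.0 − 57.34) / 19.09 = 0.45.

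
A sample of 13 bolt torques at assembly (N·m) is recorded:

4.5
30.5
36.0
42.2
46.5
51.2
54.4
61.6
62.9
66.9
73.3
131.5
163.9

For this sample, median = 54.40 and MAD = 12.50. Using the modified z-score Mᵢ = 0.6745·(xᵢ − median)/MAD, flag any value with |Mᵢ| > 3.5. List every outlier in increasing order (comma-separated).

131.5, 163.9

|Mᵢ| > 3.5 ⇔ |xᵢ − 54.40| > 3.5·12.50/0.6745 = 64.86.
So outliers lie outside [-10.46, 119.26].
131.5: M = 4.16 → outlier.
163.9: M = 5.91 → outlier.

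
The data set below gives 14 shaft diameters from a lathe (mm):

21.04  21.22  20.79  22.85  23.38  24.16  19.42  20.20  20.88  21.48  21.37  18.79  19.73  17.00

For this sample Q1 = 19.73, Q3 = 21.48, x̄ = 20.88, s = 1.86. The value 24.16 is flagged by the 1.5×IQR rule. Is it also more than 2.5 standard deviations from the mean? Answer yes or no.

z = (24.16 − 20.88) / 1.86 = 1.76.
|z| = 1.76 ≤ 2.5.

no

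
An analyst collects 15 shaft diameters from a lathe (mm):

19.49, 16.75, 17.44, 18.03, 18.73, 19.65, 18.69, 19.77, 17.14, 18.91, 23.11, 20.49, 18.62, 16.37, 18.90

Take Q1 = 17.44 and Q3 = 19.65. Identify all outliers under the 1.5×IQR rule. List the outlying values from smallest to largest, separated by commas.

IQR = Q3 − Q1 = 19.65 − 17.44 = 2.21.
Lower fence = Q1 − 1.5·IQR = 17.44 − 3.315 = 14.125.
Upper fence = Q3 + 1.5·IQR = 19.65 + 3.315 = 22.965.
23.11 > 22.965 → outlier.
All remaining values lie within [14.125, 22.965].

23.11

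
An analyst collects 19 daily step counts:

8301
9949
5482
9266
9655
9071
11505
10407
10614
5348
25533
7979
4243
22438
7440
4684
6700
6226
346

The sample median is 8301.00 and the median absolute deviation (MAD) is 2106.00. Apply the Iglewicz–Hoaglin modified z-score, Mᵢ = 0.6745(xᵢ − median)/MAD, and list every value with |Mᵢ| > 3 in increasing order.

|Mᵢ| > 3 ⇔ |xᵢ − 8301.00| > 3·2106.00/0.6745 = 9366.94.
So outliers lie outside [-1065.94, 17667.94].
22438: M = 4.53 → outlier.
25533: M = 5.52 → outlier.

22438, 25533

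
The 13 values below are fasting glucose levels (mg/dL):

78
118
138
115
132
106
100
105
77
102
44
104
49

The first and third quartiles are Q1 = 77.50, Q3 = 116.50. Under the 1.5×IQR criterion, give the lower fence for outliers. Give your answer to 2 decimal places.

IQR = Q3 − Q1 = 116.50 − 77.50 = 39.00.
Lower fence = Q1 − 1.5·IQR = 77.50 − 58.50 = 19.00.
Upper fence = Q3 + 1.5·IQR = 116.50 + 58.50 = 175.00.

19.00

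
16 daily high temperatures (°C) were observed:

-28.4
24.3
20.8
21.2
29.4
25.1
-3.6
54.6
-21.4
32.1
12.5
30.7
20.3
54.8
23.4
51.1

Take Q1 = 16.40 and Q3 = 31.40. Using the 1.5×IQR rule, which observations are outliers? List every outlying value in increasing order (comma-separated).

IQR = Q3 − Q1 = 31.40 − 16.40 = 15.00.
Lower fence = Q1 − 1.5·IQR = 16.40 − 22.50 = -6.10.
Upper fence = Q3 + 1.5·IQR = 31.40 + 22.50 = 53.90.
-28.4 < -6.10 → outlier.
-21.4 < -6.10 → outlier.
54.6 > 53.90 → outlier.
54.8 > 53.90 → outlier.
All remaining values lie within [-6.10, 53.90].

-28.4, -21.4, 54.6, 54.8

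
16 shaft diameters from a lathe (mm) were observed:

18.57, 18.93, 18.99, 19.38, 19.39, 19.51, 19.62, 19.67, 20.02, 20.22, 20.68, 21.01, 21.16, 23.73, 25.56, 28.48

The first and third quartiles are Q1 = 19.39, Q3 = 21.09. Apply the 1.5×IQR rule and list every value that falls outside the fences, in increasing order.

IQR = Q3 − Q1 = 21.09 − 19.39 = 1.70.
Lower fence = Q1 − 1.5·IQR = 19.39 − 2.55 = 16.84.
Upper fence = Q3 + 1.5·IQR = 21.09 + 2.55 = 23.64.
23.73 > 23.64 → outlier.
25.56 > 23.64 → outlier.
28.48 > 23.64 → outlier.
All remaining values lie within [16.84, 23.64].

23.73, 25.56, 28.48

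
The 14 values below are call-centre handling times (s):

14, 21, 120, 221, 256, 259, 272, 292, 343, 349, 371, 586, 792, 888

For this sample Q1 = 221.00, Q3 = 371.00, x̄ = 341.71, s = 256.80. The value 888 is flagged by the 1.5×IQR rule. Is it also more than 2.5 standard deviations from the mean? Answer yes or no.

no

z = (888 − 341.71) / 256.80 = 2.13.
|z| = 2.13 ≤ 2.5.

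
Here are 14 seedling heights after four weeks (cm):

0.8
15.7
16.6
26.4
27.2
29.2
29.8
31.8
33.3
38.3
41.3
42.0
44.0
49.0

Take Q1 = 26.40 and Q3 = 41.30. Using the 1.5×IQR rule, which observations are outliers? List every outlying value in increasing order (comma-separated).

0.8

IQR = Q3 − Q1 = 41.30 − 26.40 = 14.90.
Lower fence = Q1 − 1.5·IQR = 26.40 − 22.35 = 4.05.
Upper fence = Q3 + 1.5·IQR = 41.30 + 22.35 = 63.65.
0.8 < 4.05 → outlier.
All remaining values lie within [4.05, 63.65].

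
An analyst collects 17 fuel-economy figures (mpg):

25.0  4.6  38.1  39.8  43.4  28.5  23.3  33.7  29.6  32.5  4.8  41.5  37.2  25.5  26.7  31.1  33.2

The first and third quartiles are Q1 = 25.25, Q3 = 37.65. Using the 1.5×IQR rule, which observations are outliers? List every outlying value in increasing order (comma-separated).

IQR = Q3 − Q1 = 37.65 − 25.25 = 12.40.
Lower fence = Q1 − 1.5·IQR = 25.25 − 18.60 = 6.65.
Upper fence = Q3 + 1.5·IQR = 37.65 + 18.60 = 56.25.
4.6 < 6.65 → outlier.
4.8 < 6.65 → outlier.
All remaining values lie within [6.65, 56.25].

4.6, 4.8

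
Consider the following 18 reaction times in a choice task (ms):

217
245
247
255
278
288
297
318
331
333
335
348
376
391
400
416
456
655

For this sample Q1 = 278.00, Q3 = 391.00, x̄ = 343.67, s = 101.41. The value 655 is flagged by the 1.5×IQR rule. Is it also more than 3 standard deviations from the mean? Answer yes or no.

yes

z = (655 − 343.67) / 101.41 = 3.07.
|z| = 3.07 > 3.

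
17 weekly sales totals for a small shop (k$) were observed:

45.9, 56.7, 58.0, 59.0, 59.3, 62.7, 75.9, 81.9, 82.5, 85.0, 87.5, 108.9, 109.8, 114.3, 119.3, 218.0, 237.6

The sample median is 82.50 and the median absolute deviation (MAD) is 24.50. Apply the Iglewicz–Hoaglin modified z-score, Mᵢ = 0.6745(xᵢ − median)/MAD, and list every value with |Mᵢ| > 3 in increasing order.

218.0, 237.6

|Mᵢ| > 3 ⇔ |xᵢ − 82.50| > 3·24.50/0.6745 = 108.97.
So outliers lie outside [-26.47, 191.47].
218.0: M = 3.73 → outlier.
237.6: M = 4.27 → outlier.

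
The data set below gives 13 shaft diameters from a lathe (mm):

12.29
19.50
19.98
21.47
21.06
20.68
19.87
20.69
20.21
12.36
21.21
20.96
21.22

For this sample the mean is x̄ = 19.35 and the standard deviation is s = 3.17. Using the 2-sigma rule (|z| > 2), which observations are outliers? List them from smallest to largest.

12.29, 12.36

Cutoffs at x̄ ± 2s: 19.35 ± 2·3.17 = [13.01, 25.69].
12.29: z = -2.23, |z| > 2 → outlier.
12.36: z = -2.21, |z| > 2 → outlier.
Every other value lies within [13.01, 25.69].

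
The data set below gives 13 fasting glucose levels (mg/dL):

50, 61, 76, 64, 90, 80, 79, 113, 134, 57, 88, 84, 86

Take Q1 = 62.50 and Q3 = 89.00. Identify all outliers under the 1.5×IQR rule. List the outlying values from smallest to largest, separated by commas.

134

IQR = Q3 − Q1 = 89.00 − 62.50 = 26.50.
Lower fence = Q1 − 1.5·IQR = 62.50 − 39.75 = 22.75.
Upper fence = Q3 + 1.5·IQR = 89.00 + 39.75 = 128.75.
134 > 128.75 → outlier.
All remaining values lie within [22.75, 128.75].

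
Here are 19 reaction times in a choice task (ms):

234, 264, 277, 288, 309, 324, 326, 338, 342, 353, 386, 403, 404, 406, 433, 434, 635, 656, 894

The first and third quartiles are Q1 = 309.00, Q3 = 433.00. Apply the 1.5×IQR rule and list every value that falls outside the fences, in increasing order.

IQR = Q3 − Q1 = 433.00 − 309.00 = 124.00.
Lower fence = Q1 − 1.5·IQR = 309.00 − 186.00 = 123.00.
Upper fence = Q3 + 1.5·IQR = 433.00 + 186.00 = 619.00.
635 > 619.00 → outlier.
656 > 619.00 → outlier.
894 > 619.00 → outlier.
All remaining values lie within [123.00, 619.00].

635, 656, 894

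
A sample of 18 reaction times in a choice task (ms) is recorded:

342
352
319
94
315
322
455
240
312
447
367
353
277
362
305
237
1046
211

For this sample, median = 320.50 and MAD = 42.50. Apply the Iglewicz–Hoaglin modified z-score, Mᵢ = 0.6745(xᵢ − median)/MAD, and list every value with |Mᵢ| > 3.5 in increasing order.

94, 1046

|Mᵢ| > 3.5 ⇔ |xᵢ − 320.50| > 3.5·42.50/0.6745 = 220.53.
So outliers lie outside [99.97, 541.03].
94: M = -3.59 → outlier.
1046: M = 11.51 → outlier.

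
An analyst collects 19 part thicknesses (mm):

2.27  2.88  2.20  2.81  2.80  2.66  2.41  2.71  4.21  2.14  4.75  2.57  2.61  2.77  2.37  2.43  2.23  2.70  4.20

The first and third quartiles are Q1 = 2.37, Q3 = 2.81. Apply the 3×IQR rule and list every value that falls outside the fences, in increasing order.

4.20, 4.21, 4.75

IQR = Q3 − Q1 = 2.81 − 2.37 = 0.44.
Lower fence = Q1 − 3·IQR = 2.37 − 1.32 = 1.05.
Upper fence = Q3 + 3·IQR = 2.81 + 1.32 = 4.13.
4.20 > 4.13 → outlier.
4.21 > 4.13 → outlier.
4.75 > 4.13 → outlier.
All remaining values lie within [1.05, 4.13].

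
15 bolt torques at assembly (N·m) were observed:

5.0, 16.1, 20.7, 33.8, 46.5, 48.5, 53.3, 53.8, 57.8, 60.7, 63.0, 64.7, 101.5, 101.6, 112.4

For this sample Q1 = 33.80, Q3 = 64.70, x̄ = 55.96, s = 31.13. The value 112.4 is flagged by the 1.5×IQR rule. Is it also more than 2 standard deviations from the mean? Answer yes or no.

z = (112.4 − 55.96) / 31.13 = 1.81.
|z| = 1.81 ≤ 2.

no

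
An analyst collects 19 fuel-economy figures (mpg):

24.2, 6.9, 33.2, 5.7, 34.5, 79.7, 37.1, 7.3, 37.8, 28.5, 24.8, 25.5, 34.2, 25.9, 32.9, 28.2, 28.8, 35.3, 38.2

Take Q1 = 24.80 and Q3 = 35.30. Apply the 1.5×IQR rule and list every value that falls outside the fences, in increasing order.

5.7, 6.9, 7.3, 79.7

IQR = Q3 − Q1 = 35.30 − 24.80 = 10.50.
Lower fence = Q1 − 1.5·IQR = 24.80 − 15.75 = 9.05.
Upper fence = Q3 + 1.5·IQR = 35.30 + 15.75 = 51.05.
5.7 < 9.05 → outlier.
6.9 < 9.05 → outlier.
7.3 < 9.05 → outlier.
79.7 > 51.05 → outlier.
All remaining values lie within [9.05, 51.05].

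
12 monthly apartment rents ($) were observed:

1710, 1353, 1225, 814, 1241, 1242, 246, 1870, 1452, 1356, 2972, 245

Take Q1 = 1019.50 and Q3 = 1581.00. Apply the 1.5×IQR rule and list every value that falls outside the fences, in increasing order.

IQR = Q3 − Q1 = 1581.00 − 1019.50 = 561.50.
Lower fence = Q1 − 1.5·IQR = 1019.50 − 842.25 = 177.25.
Upper fence = Q3 + 1.5·IQR = 1581.00 + 842.25 = 2423.25.
2972 > 2423.25 → outlier.
All remaining values lie within [177.25, 2423.25].

2972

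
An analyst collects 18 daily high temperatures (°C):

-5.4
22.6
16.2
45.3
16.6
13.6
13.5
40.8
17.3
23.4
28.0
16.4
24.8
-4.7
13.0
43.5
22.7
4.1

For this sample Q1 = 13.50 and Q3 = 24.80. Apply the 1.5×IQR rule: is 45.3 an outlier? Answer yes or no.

yes

IQR = Q3 − Q1 = 24.80 − 13.50 = 11.30.
Lower fence = Q1 − 1.5·IQR = 13.50 − 16.95 = -3.45.
Upper fence = Q3 + 1.5·IQR = 24.80 + 16.95 = 41.75.
45.3 lies above the upper fence.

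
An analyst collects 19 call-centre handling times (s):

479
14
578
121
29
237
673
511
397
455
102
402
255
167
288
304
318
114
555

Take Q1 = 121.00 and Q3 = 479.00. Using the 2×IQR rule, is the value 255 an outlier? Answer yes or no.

no

IQR = Q3 − Q1 = 479.00 − 121.00 = 358.00.
Lower fence = Q1 − 2·IQR = 121.00 − 716.00 = -595.00.
Upper fence = Q3 + 2·IQR = 479.00 + 716.00 = 1195.00.
255 lies within [-595.00, 1195.00].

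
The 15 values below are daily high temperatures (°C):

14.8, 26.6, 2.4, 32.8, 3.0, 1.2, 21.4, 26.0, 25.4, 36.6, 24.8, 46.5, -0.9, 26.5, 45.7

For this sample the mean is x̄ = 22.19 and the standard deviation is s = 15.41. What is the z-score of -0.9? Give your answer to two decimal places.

z = (-0.9 − 22.19) / 15.41 = -1.50.

-1.50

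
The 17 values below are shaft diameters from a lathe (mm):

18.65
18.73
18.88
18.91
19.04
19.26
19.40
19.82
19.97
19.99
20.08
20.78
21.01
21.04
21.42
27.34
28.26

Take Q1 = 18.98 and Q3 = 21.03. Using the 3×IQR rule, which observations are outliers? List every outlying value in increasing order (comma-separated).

IQR = Q3 − Q1 = 21.03 − 18.98 = 2.05.
Lower fence = Q1 − 3·IQR = 18.98 − 6.15 = 12.83.
Upper fence = Q3 + 3·IQR = 21.03 + 6.15 = 27.18.
27.34 > 27.18 → outlier.
28.26 > 27.18 → outlier.
All remaining values lie within [12.83, 27.18].

27.34, 28.26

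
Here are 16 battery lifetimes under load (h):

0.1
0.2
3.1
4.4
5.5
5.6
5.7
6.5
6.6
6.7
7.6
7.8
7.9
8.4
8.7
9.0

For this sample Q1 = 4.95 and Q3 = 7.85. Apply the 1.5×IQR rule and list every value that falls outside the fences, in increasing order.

0.1, 0.2

IQR = Q3 − Q1 = 7.85 − 4.95 = 2.90.
Lower fence = Q1 − 1.5·IQR = 4.95 − 4.35 = 0.60.
Upper fence = Q3 + 1.5·IQR = 7.85 + 4.35 = 12.20.
0.1 < 0.60 → outlier.
0.2 < 0.60 → outlier.
All remaining values lie within [0.60, 12.20].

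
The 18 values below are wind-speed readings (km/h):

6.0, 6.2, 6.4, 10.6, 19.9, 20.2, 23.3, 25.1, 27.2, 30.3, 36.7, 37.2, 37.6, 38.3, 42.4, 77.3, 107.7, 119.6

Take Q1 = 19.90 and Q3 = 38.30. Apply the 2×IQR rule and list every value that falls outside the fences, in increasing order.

IQR = Q3 − Q1 = 38.30 − 19.90 = 18.40.
Lower fence = Q1 − 2·IQR = 19.90 − 36.80 = -16.90.
Upper fence = Q3 + 2·IQR = 38.30 + 36.80 = 75.10.
77.3 > 75.10 → outlier.
107.7 > 75.10 → outlier.
119.6 > 75.10 → outlier.
All remaining values lie within [-16.90, 75.10].

77.3, 107.7, 119.6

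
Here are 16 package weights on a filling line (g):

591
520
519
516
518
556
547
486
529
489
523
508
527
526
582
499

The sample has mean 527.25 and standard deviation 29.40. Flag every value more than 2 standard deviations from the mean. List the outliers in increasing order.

Cutoffs at x̄ ± 2s: 527.25 ± 2·29.40 = [468.45, 586.05].
591: z = 2.17, |z| > 2 → outlier.
Every other value lies within [468.45, 586.05].

591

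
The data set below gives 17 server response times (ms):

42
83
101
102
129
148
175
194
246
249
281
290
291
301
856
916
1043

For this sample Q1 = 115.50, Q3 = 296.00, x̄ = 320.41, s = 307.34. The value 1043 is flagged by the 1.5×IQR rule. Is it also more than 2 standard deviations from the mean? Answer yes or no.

z = (1043 − 320.41) / 307.34 = 2.35.
|z| = 2.35 > 2.

yes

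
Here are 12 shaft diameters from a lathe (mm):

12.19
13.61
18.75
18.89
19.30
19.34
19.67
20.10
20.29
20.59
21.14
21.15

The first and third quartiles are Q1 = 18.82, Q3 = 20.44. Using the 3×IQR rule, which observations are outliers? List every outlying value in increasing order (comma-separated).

12.19, 13.61

IQR = Q3 − Q1 = 20.44 − 18.82 = 1.62.
Lower fence = Q1 − 3·IQR = 18.82 − 4.86 = 13.96.
Upper fence = Q3 + 3·IQR = 20.44 + 4.86 = 25.30.
12.19 < 13.96 → outlier.
13.61 < 13.96 → outlier.
All remaining values lie within [13.96, 25.30].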